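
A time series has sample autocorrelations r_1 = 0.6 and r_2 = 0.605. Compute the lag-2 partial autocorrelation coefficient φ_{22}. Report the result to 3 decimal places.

φ_{22} = (r_2 − r_1²) / (1 − r_1²)
r_1² = (0.6)² = 0.36
Numerator = 0.605 − 0.3600 = 0.2450; denominator = 1 − 0.3600 = 0.6400
φ_{22} = 0.2450 / 0.6400 = 0.383

0.383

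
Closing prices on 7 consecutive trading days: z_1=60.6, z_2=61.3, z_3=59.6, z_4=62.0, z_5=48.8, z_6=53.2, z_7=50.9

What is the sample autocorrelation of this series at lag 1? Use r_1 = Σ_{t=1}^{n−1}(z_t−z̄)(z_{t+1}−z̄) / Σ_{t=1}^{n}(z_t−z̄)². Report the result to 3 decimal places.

Mean z̄ = (60.6 + 61.3 + 59.6 + 62.0 + 48.8 + 53.2 + 50.9)/7 = 56.6286
Deviations from mean: 3.9714, 4.6714, 2.9714, 5.3714, -7.8286, -3.4286, -5.7286
Σ(z_t−z̄)(z_{t+1}−z̄) = (18.5522) + (13.8808) + (15.9608) + (-42.0506) + (26.8408) + (19.6408) = 52.8249
Denominator Σ(z_t−z̄)² = 181.1343
r_1 = 52.8249 / 181.1343 = 0.292

0.292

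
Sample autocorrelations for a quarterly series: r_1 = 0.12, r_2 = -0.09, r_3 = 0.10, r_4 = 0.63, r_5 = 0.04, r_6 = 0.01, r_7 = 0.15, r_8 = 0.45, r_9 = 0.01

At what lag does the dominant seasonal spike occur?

4

The largest autocorrelation is r_4 = 0.63, with a weaker echo at lag 8 (0.45); the remaining lags stay at or below 0.15.
The dominant spike at lag 4 indicates a seasonal period of 4.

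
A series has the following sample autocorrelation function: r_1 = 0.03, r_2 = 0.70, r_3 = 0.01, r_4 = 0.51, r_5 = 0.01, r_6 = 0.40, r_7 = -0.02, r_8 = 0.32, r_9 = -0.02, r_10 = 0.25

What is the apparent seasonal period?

The largest autocorrelation is r_2 = 0.70, with weaker echoes at lags 4 (0.51), 6 (0.40), 8 (0.32) and 10 (0.25); the remaining lags stay at or below 0.03.
The dominant spike at lag 2 indicates a seasonal period of 2.

2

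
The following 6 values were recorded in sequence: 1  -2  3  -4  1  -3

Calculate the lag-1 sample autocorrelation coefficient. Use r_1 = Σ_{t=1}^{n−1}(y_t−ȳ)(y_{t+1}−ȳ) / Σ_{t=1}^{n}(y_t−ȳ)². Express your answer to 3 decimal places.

-0.771

Mean ȳ = (1 − 2 + 3 − 4 + 1 − 3)/6 = -0.6667
Deviations from mean: 1.6667, -1.3333, 3.6667, -3.3333, 1.6667, -2.3333
Σ(y_t−ȳ)(y_{t+1}−ȳ) = (-2.2222) + (-4.8889) + (-12.2222) + (-5.5556) + (-3.8889) = -28.7778
Denominator Σ(y_t−ȳ)² = 37.3333
r_1 = -28.7778 / 37.3333 = -0.771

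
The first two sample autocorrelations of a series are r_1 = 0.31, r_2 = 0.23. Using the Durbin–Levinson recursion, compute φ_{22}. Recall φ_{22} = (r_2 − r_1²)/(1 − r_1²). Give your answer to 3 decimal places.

φ_{22} = (r_2 − r_1²) / (1 − r_1²)
r_1² = (0.31)² = 0.0961
Numerator = 0.23 − 0.0961 = 0.1339; denominator = 1 − 0.0961 = 0.9039
φ_{22} = 0.1339 / 0.9039 = 0.148

0.148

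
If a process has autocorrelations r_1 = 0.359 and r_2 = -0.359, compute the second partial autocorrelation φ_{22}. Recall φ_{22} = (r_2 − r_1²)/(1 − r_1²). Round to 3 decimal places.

φ_{22} = (r_2 − r_1²) / (1 − r_1²)
r_1² = (0.359)² = 0.128881
Numerator = -0.359 − 0.1289 = -0.4879; denominator = 1 − 0.1289 = 0.8711
φ_{22} = -0.4879 / 0.8711 = -0.560

-0.560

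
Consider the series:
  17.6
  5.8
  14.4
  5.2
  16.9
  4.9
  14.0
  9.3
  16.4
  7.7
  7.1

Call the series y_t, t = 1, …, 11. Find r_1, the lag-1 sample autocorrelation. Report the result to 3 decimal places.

-0.707

Mean ȳ = (17.6 + 5.8 + 14.4 + 5.2 + 16.9 + 4.9 + 14.0 + 9.3 + 16.4 + 7.7 + 7.1)/11 = 10.8455
Numerator Σ_{t=1}^{10}(y_t−ȳ)(y_{t+1}−ȳ) = -180.1639
Denominator Σ(y_t−ȳ)² = 254.7073
r_1 = -180.1639 / 254.7073 = -0.707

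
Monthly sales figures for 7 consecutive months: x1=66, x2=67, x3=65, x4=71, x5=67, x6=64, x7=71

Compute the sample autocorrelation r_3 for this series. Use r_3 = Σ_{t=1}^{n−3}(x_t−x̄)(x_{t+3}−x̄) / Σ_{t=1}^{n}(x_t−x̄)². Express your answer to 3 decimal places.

Mean x̄ = (66 + 67 + 65 + 71 + 67 + 64 + 71)/7 = 67.2857
Deviations from mean: -1.2857, -0.2857, -2.2857, 3.7143, -0.2857, -3.2857, 3.7143
Σ(x_t−x̄)(x_{t+3}−x̄) = (-4.7755) + (0.0816) + (7.5102) + (13.7959) = 16.6122
Denominator Σ(x_t−x̄)² = 45.4286
r_3 = 16.6122 / 45.4286 = 0.366

0.366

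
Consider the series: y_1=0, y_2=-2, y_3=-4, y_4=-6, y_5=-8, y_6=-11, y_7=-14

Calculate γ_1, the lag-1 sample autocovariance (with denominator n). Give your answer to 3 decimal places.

11.627

Mean ȳ = (0 − 2 − 4 − 6 − 8 − 11 − 14)/7 = -6.4286
Σ_{t=1}^{6}(y_t−ȳ)(y_{t+1}−ȳ) = 81.3878
γ_1 = 81.3878 / 7 = 11.627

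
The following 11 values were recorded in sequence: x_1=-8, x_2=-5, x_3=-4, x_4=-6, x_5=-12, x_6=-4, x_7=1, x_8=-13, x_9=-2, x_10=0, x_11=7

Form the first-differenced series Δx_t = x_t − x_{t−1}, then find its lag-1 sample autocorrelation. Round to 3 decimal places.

-0.396

First differences Δx: 3, 1, -2, -6, 8, 5, -14, 11, 2, 7
Mean of differences = 1.5000
Numerator Σ(Δx_t−Δx̄)(Δx_{t+1}−Δx̄) = -192.7500
Denominator Σ(Δx_t−Δx̄)² = 486.5000
r_1(Δx) = -192.7500 / 486.5000 = -0.396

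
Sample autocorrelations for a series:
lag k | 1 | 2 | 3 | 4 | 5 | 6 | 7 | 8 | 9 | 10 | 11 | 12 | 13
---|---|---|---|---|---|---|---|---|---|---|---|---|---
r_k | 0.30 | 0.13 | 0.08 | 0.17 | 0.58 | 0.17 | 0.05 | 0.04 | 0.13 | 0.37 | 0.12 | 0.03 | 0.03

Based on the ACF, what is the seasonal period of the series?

5

The largest autocorrelation is r_5 = 0.58, with a weaker echo at lag 10 (0.37); the remaining lags stay at or below 0.30. The elevated value at lag 1 (0.30), dropping to 0.13 at lag 2, reflects decaying short-term dependence rather than seasonality.
The dominant spike at lag 5 indicates a seasonal period of 5.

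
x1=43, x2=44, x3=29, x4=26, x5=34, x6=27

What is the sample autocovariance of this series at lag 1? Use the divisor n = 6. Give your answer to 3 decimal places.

Mean x̄ = (43 + 44 + 29 + 26 + 34 + 27)/6 = 33.8333
Σ_{t=1}^{5}(x_t−x̄)(x_{t+1}−x̄) = 79.4722
γ_1 = 79.4722 / 6 = 13.245

13.245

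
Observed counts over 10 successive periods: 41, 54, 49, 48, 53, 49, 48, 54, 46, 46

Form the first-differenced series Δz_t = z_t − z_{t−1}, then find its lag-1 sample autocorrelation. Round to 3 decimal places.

-0.392

First differences Δz: 13, -5, -1, 5, -4, -1, 6, -8, 0
Mean of differences = 0.5556
Numerator Σ(Δz_t−Δz̄)(Δz_{t+1}−Δz̄) = -130.8642
Denominator Σ(Δz_t−Δz̄)² = 334.2222
r_1(Δz) = -130.8642 / 334.2222 = -0.392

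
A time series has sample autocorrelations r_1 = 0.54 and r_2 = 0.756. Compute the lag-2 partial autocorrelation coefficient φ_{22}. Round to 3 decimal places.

φ_{22} = (r_2 − r_1²) / (1 − r_1²)
r_1² = (0.54)² = 0.2916
Numerator = 0.756 − 0.2916 = 0.4644; denominator = 1 − 0.2916 = 0.7084
φ_{22} = 0.4644 / 0.7084 = 0.656

0.656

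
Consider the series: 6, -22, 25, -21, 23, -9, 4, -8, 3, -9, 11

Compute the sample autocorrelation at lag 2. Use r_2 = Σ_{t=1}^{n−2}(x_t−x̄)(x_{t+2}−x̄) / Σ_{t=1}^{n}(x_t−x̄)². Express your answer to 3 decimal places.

Mean x̄ = (6 − 22 + 25 − 21 + 23 − 9 + 4 − 8 + 3 − 9 + 11)/11 = 0.2727
Numerator Σ_{t=1}^{9}(x_t−x̄)(x_{t+2}−x̄) = 1652.2149
Denominator Σ(x_t−x̄)² = 2486.1818
r_2 = 1652.2149 / 2486.1818 = 0.665

0.665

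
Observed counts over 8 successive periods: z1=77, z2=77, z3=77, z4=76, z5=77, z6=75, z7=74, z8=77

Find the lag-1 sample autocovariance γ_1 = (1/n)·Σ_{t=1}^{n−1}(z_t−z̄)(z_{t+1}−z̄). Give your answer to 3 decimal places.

0.117

Mean z̄ = (77 + 77 + 77 + 76 + 77 + 75 + 74 + 77)/8 = 76.2500
Deviations: 0.7500, 0.7500, 0.7500, -0.2500, 0.7500, -1.2500, -2.2500, 0.7500
Σ_{t=1}^{7}(z_t−z̄)(z_{t+1}−z̄) = 0.9375
γ_1 = 0.9375 / 8 = 0.117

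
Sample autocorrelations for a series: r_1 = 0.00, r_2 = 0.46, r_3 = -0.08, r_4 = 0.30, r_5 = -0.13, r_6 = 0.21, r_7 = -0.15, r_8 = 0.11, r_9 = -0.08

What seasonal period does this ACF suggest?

The largest autocorrelation is r_2 = 0.46, with weaker echoes at lags 4 (0.30) and 6 (0.21); the remaining lags stay at or below 0.11.
The dominant spike at lag 2 indicates a seasonal period of 2.

2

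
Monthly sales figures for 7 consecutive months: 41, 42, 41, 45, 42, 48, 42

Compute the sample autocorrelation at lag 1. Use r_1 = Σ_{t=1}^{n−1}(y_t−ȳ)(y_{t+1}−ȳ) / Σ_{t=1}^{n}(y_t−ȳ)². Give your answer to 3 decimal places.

Mean ȳ = (41 + 42 + 41 + 45 + 42 + 48 + 42)/7 = 43.0000
Deviations from mean: -2.0000, -1.0000, -2.0000, 2.0000, -1.0000, 5.0000, -1.0000
Numerator Σ_{t=1}^{6}(y_t−ȳ)(y_{t+1}−ȳ) = -12.0000
Denominator Σ(y_t−ȳ)² = 40.0000
r_1 = -12.0000 / 40.0000 = -0.300

-0.300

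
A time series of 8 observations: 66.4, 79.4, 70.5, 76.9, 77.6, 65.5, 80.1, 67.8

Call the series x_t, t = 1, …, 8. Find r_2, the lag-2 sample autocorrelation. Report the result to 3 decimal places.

0.278

Mean x̄ = (66.4 + 79.4 + 70.5 + 76.9 + 77.6 + 65.5 + 80.1 + 67.8)/8 = 73.0250
Deviations from mean: -6.6250, 6.3750, -2.5250, 3.8750, 4.5750, -7.5250, 7.0750, -5.2250
Σ(x_t−x̄)(x_{t+2}−x̄) = (16.7281) + (24.7031) + (-11.5519) + (-29.1594) + (32.3681) + (39.3181) = 72.4063
Denominator Σ(x_t−x̄)² = 260.8350
r_2 = 72.4063 / 260.8350 = 0.278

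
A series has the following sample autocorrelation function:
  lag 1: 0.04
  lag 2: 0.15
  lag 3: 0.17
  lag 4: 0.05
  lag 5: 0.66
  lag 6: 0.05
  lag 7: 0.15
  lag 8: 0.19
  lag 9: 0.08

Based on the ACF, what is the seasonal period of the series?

5

The largest autocorrelation is r_5 = 0.66; the remaining lags stay at or below 0.19.
The dominant spike at lag 5 indicates a seasonal period of 5.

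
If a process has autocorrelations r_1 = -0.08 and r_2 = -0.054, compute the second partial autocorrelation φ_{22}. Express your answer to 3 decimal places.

-0.061

φ_{22} = (r_2 − r_1²) / (1 − r_1²)
r_1² = (-0.08)² = 0.0064
Numerator = -0.054 − 0.0064 = -0.0604; denominator = 1 − 0.0064 = 0.9936
φ_{22} = -0.0604 / 0.9936 = -0.061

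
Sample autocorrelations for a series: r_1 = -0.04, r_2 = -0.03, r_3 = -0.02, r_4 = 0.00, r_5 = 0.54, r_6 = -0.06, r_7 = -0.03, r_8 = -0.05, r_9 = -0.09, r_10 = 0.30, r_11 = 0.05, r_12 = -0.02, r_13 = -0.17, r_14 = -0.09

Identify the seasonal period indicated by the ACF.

5

The largest autocorrelation is r_5 = 0.54, with a weaker echo at lag 10 (0.30); the remaining lags stay at or below 0.05.
The dominant spike at lag 5 indicates a seasonal period of 5.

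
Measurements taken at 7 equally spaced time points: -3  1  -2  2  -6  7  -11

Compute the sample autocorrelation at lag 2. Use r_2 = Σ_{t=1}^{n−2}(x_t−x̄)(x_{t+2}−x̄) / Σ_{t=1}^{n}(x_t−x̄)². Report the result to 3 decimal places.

0.412

Mean x̄ = (-3 + 1 − 2 + 2 − 6 + 7 − 11)/7 = -1.7143
Deviations from mean: -1.2857, 2.7143, -0.2857, 3.7143, -4.2857, 8.7143, -9.2857
Numerator Σ_{t=1}^{5}(x_t−x̄)(x_{t+2}−x̄) = 83.8367
Denominator Σ(x_t−x̄)² = 203.4286
r_2 = 83.8367 / 203.4286 = 0.412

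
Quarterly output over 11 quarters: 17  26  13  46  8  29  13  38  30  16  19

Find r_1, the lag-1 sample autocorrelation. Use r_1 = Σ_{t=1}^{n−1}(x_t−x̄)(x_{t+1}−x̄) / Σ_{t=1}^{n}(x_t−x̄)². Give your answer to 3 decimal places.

Mean x̄ = (17 + 26 + 13 + 46 + 8 + 29 + 13 + 38 + 30 + 16 + 19)/11 = 23.1818
Numerator Σ_{t=1}^{10}(x_t−x̄)(x_{t+1}−x̄) = -841.2149
Denominator Σ(x_t−x̄)² = 1373.6364
r_1 = -841.2149 / 1373.6364 = -0.612

-0.612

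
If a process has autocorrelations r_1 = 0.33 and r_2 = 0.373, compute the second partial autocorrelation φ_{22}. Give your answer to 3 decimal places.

0.296

φ_{22} = (r_2 − r_1²) / (1 − r_1²)
r_1² = (0.33)² = 0.1089
Numerator = 0.373 − 0.1089 = 0.2641; denominator = 1 − 0.1089 = 0.8911
φ_{22} = 0.2641 / 0.8911 = 0.296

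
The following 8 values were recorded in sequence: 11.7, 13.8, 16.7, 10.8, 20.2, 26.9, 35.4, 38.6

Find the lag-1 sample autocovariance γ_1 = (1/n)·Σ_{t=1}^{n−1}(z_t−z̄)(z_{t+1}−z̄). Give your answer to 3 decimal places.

Mean z̄ = (11.7 + 13.8 + 16.7 + 10.8 + 20.2 + 26.9 + 35.4 + 38.6)/8 = 21.7625
Σ_{t=1}^{7}(z_t−z̄)(z_{t+1}−z̄) = 484.7161
γ_1 = 484.7161 / 8 = 60.590

60.590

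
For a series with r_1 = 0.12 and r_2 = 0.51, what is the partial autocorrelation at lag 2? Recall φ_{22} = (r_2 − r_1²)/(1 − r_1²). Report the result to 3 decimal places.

φ_{22} = (r_2 − r_1²) / (1 − r_1²)
r_1² = (0.12)² = 0.0144
Numerator = 0.51 − 0.0144 = 0.4956; denominator = 1 − 0.0144 = 0.9856
φ_{22} = 0.4956 / 0.9856 = 0.503

0.503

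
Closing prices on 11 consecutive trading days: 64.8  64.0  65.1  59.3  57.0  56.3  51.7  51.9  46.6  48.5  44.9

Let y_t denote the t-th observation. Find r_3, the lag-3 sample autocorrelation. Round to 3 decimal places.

0.174

Mean ȳ = (64.8 + 64.0 + 65.1 + 59.3 + 57.0 + 56.3 + 51.7 + 51.9 + 46.6 + 48.5 + 44.9)/11 = 55.4636
Numerator Σ_{t=1}^{8}(y_t−ȳ)(y_{t+3}−ȳ) = 93.5188
Denominator Σ(y_t−ȳ)² = 536.1855
r_3 = 93.5188 / 536.1855 = 0.174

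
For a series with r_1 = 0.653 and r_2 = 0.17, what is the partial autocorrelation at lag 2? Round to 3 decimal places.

φ_{22} = (r_2 − r_1²) / (1 − r_1²)
r_1² = (0.653)² = 0.426409
Numerator = 0.17 − 0.4264 = -0.2564; denominator = 1 − 0.4264 = 0.5736
φ_{22} = -0.2564 / 0.5736 = -0.447

-0.447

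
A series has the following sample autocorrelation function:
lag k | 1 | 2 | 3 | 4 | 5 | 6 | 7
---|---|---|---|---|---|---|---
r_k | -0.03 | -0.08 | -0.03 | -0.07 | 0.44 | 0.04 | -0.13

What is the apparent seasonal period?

The largest autocorrelation is r_5 = 0.44; the remaining lags stay at or below 0.04.
The dominant spike at lag 5 indicates a seasonal period of 5.

5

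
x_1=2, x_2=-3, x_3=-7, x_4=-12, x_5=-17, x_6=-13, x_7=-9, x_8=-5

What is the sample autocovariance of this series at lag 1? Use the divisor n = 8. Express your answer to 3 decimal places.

Mean x̄ = (2 − 3 − 7 − 12 − 17 − 13 − 9 − 5)/8 = -8.0000
Σ_{t=1}^{7}(x_t−x̄)(x_{t+1}−x̄) = 134.0000
γ_1 = 134.0000 / 8 = 16.750

16.750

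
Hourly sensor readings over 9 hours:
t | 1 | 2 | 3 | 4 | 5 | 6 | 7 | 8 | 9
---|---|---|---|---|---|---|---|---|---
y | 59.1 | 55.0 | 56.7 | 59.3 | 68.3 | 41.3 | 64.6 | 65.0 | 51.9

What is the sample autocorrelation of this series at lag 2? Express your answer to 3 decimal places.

-0.245

Mean ȳ = (59.1 + 55.0 + 56.7 + 59.3 + 68.3 + 41.3 + 64.6 + 65.0 + 51.9)/9 = 57.9111
Numerator Σ_{t=1}^{7}(y_t−ȳ)(y_{t+2}−ȳ) = -129.6080
Denominator Σ(y_t−ȳ)² = 528.2689
r_2 = -129.6080 / 528.2689 = -0.245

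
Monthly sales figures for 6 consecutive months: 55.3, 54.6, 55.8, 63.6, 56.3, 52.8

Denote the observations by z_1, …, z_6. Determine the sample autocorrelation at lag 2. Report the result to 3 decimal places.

Mean z̄ = (55.3 + 54.6 + 55.8 + 63.6 + 56.3 + 52.8)/6 = 56.4000
Deviations from mean: -1.1000, -1.8000, -0.6000, 7.2000, -0.1000, -3.6000
Numerator Σ_{t=1}^{4}(z_t−z̄)(z_{t+2}−z̄) = -38.1600
Denominator Σ(z_t−z̄)² = 69.6200
r_2 = -38.1600 / 69.6200 = -0.548

-0.548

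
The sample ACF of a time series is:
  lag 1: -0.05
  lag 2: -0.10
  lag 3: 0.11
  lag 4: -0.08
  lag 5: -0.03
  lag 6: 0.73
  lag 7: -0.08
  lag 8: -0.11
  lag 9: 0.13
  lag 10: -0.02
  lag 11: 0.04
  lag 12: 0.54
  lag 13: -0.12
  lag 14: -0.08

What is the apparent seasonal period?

6

The largest autocorrelation is r_6 = 0.73, with a weaker echo at lag 12 (0.54); the remaining lags stay at or below 0.13.
The dominant spike at lag 6 indicates a seasonal period of 6.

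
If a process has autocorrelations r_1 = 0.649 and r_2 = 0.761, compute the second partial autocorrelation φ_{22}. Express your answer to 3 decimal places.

0.587

φ_{22} = (r_2 − r_1²) / (1 − r_1²)
r_1² = (0.649)² = 0.421201
Numerator = 0.761 − 0.4212 = 0.3398; denominator = 1 − 0.4212 = 0.5788
φ_{22} = 0.3398 / 0.5788 = 0.587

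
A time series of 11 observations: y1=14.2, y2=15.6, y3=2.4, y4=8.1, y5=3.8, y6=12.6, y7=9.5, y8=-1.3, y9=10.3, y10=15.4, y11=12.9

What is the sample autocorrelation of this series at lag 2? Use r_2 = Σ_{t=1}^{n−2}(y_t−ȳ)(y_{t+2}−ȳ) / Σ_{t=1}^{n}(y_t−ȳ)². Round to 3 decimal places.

Mean ȳ = (14.2 + 15.6 + 2.4 + 8.1 + 3.8 + 12.6 + 9.5 − 1.3 + 10.3 + 15.4 + 12.9)/11 = 9.4091
Numerator Σ_{t=1}^{9}(y_t−ȳ)(y_{t+2}−ȳ) = -102.1947
Denominator Σ(y_t−ȳ)² = 317.3291
r_2 = -102.1947 / 317.3291 = -0.322

-0.322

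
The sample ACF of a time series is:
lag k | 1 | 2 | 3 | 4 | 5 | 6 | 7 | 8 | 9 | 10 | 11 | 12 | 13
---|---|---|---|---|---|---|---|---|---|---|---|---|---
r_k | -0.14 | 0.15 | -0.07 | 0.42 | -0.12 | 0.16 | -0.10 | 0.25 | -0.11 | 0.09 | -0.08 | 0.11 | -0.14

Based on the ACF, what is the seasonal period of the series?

The largest autocorrelation is r_4 = 0.42, with a weaker echo at lag 8 (0.25); the remaining lags stay at or below 0.16.
The dominant spike at lag 4 indicates a seasonal period of 4.

4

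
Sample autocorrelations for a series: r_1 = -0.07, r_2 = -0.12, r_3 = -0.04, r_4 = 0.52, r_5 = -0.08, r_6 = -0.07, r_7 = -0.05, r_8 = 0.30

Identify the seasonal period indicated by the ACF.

4

The largest autocorrelation is r_4 = 0.52, with a weaker echo at lag 8 (0.30); the remaining lags stay at or below -0.04.
The dominant spike at lag 4 indicates a seasonal period of 4.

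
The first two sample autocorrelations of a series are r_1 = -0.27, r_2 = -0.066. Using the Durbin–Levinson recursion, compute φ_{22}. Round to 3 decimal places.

φ_{22} = (r_2 − r_1²) / (1 − r_1²)
r_1² = (-0.27)² = 0.0729
Numerator = -0.066 − 0.0729 = -0.1389; denominator = 1 − 0.0729 = 0.9271
φ_{22} = -0.1389 / 0.9271 = -0.150

-0.150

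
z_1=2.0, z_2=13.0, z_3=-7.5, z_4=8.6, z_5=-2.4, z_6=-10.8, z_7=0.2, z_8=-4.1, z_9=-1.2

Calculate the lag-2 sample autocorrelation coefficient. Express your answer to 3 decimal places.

Mean z̄ = (2.0 + 13.0 − 7.5 + 8.6 − 2.4 − 10.8 + 0.2 − 4.1 − 1.2)/9 = -0.2444
Σ(z_t−z̄)(z_{t+2}−z̄) = (-16.2847) + (117.1398) + (15.6398) + (-93.3580) + (-0.9580) + (40.6975) + (-0.4247) = 62.4516
Denominator Σ(z_t−z̄)² = 443.3622
r_2 = 62.4516 / 443.3622 = 0.141

0.141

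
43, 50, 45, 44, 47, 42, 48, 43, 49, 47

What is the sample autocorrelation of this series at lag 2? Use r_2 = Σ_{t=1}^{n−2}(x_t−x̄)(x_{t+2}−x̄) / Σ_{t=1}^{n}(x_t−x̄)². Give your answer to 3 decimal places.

Mean x̄ = (43 + 50 + 45 + 44 + 47 + 42 + 48 + 43 + 49 + 47)/10 = 45.8000
Numerator Σ_{t=1}^{8}(x_t−x̄)(x_{t+2}−x̄) = 17.5200
Denominator Σ(x_t−x̄)² = 69.6000
r_2 = 17.5200 / 69.6000 = 0.252

0.252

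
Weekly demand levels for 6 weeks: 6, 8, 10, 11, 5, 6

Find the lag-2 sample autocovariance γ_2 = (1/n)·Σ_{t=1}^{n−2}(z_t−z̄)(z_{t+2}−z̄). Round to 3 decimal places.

-2.426

Mean z̄ = (6 + 8 + 10 + 11 + 5 + 6)/6 = 7.6667
Deviations: -1.6667, 0.3333, 2.3333, 3.3333, -2.6667, -1.6667
Σ_{t=1}^{4}(z_t−z̄)(z_{t+2}−z̄) = -14.5556
γ_2 = -14.5556 / 6 = -2.426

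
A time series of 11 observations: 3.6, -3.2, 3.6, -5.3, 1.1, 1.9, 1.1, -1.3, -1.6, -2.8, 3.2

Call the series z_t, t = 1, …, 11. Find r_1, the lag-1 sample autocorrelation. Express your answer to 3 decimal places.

Mean z̄ = (3.6 − 3.2 + 3.6 − 5.3 + 1.1 + 1.9 + 1.1 − 1.3 − 1.6 − 2.8 + 3.2)/11 = 0.0273
Numerator Σ_{t=1}^{10}(z_t−z̄)(z_{t+1}−z̄) = -47.4235
Denominator Σ(z_t−z̄)² = 92.6018
r_1 = -47.4235 / 92.6018 = -0.512

-0.512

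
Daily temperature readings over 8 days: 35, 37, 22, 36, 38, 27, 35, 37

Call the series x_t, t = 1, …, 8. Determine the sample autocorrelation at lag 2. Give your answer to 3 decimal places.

-0.409

Mean x̄ = (35 + 37 + 22 + 36 + 38 + 27 + 35 + 37)/8 = 33.3750
Deviations from mean: 1.6250, 3.6250, -11.3750, 2.6250, 4.6250, -6.3750, 1.6250, 3.6250
Σ(x_t−x̄)(x_{t+2}−x̄) = (-18.4844) + (9.5156) + (-52.6094) + (-16.7344) + (7.5156) + (-23.1094) = -93.9063
Denominator Σ(x_t−x̄)² = 229.8750
r_2 = -93.9063 / 229.8750 = -0.409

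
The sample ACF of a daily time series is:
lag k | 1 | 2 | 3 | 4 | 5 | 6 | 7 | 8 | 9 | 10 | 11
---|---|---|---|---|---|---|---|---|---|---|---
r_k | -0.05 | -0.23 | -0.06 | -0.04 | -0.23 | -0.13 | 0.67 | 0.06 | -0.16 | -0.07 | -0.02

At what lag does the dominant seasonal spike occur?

The largest autocorrelation is r_7 = 0.67; the remaining lags stay at or below 0.06.
The dominant spike at lag 7 indicates a seasonal period of 7.

7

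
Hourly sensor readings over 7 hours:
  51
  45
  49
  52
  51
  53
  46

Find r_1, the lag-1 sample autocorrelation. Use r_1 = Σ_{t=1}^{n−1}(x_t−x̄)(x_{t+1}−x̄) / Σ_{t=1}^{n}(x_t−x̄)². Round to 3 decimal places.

Mean x̄ = (51 + 45 + 49 + 52 + 51 + 53 + 46)/7 = 49.5714
Σ(x_t−x̄)(x_{t+1}−x̄) = (-6.5306) + (2.6122) + (-1.3878) + (3.4694) + (4.8980) + (-12.2449) = -9.1837
Denominator Σ(x_t−x̄)² = 55.7143
r_1 = -9.1837 / 55.7143 = -0.165

-0.165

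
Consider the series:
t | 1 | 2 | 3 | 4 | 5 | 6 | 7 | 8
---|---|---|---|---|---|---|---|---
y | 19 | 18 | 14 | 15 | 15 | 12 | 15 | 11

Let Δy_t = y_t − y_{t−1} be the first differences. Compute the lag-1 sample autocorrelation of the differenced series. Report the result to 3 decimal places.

First differences Δy: -1, -4, 1, 0, -3, 3, -4
Mean of differences = -1.1429
Numerator Σ(Δy_t−Δȳ)(Δy_{t+1}−Δȳ) = -25.7347
Denominator Σ(Δy_t−Δȳ)² = 42.8571
r_1(Δy) = -25.7347 / 42.8571 = -0.600

-0.600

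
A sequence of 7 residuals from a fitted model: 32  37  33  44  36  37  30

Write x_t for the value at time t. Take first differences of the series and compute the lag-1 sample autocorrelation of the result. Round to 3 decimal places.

First differences Δx: 5, -4, 11, -8, 1, -7
Mean of differences = -0.3333
Numerator Σ(Δx_t−Δx̄)(Δx_{t+1}−Δx̄) = -167.1111
Denominator Σ(Δx_t−Δx̄)² = 275.3333
r_1(Δx) = -167.1111 / 275.3333 = -0.607

-0.607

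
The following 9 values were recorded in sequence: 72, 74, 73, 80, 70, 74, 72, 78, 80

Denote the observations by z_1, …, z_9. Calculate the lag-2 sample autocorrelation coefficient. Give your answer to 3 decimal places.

Mean z̄ = (72 + 74 + 73 + 80 + 70 + 74 + 72 + 78 + 80)/9 = 74.7778
Numerator Σ_{t=1}^{7}(z_t−z̄)(z_{t+2}−z̄) = 1.5679
Denominator Σ(z_t−z̄)² = 107.5556
r_2 = 1.5679 / 107.5556 = 0.015

0.015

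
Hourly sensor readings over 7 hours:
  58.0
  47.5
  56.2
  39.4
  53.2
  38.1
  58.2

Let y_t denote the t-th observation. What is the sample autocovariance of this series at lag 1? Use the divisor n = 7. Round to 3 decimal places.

-38.496

Mean ȳ = (58.0 + 47.5 + 56.2 + 39.4 + 53.2 + 38.1 + 58.2)/7 = 50.0857
Deviations: 7.9143, -2.5857, 6.1143, -10.6857, 3.1143, -11.9857, 8.1143
Σ_{t=1}^{6}(y_t−ȳ)(y_{t+1}−ȳ) = -269.4702
γ_1 = -269.4702 / 7 = -38.496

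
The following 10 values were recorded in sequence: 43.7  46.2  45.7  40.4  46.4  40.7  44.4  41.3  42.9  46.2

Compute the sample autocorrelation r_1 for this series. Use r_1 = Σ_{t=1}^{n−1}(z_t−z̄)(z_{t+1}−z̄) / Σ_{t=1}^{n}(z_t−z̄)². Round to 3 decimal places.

Mean z̄ = (43.7 + 46.2 + 45.7 + 40.4 + 46.4 + 40.7 + 44.4 + 41.3 + 42.9 + 46.2)/10 = 43.7900
Numerator Σ_{t=1}^{9}(z_t−z̄)(z_{t+1}−z̄) = -22.3341
Denominator Σ(z_t−z̄)² = 50.4890
r_1 = -22.3341 / 50.4890 = -0.442

-0.442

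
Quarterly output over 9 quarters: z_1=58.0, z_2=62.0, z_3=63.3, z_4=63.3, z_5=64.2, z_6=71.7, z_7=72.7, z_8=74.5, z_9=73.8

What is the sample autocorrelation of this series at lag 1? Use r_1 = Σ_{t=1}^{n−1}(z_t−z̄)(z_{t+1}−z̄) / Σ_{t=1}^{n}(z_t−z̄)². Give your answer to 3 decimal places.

Mean z̄ = (58.0 + 62.0 + 63.3 + 63.3 + 64.2 + 71.7 + 72.7 + 74.5 + 73.8)/9 = 67.0556
Numerator Σ_{t=1}^{8}(z_t−z̄)(z_{t+1}−z̄) = 194.7769
Denominator Σ(z_t−z̄)² = 298.2622
r_1 = 194.7769 / 298.2622 = 0.653

0.653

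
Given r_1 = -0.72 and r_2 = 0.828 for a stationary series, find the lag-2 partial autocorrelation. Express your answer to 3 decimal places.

φ_{22} = (r_2 − r_1²) / (1 − r_1²)
r_1² = (-0.72)² = 0.5184
Numerator = 0.828 − 0.5184 = 0.3096; denominator = 1 − 0.5184 = 0.4816
φ_{22} = 0.3096 / 0.4816 = 0.643

0.643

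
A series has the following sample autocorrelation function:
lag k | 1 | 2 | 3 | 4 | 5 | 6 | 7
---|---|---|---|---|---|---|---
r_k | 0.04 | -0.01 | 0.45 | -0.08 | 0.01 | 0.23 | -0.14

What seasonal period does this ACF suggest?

The largest autocorrelation is r_3 = 0.45, with a weaker echo at lag 6 (0.23); the remaining lags stay at or below 0.04.
The dominant spike at lag 3 indicates a seasonal period of 3.

3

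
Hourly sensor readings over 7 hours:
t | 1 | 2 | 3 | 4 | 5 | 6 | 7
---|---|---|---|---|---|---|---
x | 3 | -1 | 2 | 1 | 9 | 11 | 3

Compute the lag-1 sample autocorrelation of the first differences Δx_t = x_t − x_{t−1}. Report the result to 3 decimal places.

-0.146

First differences Δx: -4, 3, -1, 8, 2, -8
Mean of differences = 0.0000
Numerator Σ(Δx_t−Δx̄)(Δx_{t+1}−Δx̄) = -23.0000
Denominator Σ(Δx_t−Δx̄)² = 158.0000
r_1(Δx) = -23.0000 / 158.0000 = -0.146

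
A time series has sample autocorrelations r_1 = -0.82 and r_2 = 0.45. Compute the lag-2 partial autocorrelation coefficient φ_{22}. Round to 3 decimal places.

-0.679

φ_{22} = (r_2 − r_1²) / (1 − r_1²)
r_1² = (-0.82)² = 0.6724
Numerator = 0.45 − 0.6724 = -0.2224; denominator = 1 − 0.6724 = 0.3276
φ_{22} = -0.2224 / 0.3276 = -0.679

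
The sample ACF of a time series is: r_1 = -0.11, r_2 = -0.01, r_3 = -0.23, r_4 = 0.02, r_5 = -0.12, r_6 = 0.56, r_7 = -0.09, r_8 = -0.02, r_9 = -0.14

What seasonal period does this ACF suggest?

The largest autocorrelation is r_6 = 0.56; the remaining lags stay at or below 0.02.
The dominant spike at lag 6 indicates a seasonal period of 6.

6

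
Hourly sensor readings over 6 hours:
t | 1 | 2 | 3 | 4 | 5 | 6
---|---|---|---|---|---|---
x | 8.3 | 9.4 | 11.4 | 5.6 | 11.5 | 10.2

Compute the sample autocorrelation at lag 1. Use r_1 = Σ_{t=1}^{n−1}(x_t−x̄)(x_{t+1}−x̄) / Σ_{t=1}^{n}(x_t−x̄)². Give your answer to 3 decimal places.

-0.563

Mean x̄ = (8.3 + 9.4 + 11.4 + 5.6 + 11.5 + 10.2)/6 = 9.4000
Σ(x_t−x̄)(x_{t+1}−x̄) = (0.0000) + (0.0000) + (-7.6000) + (-7.9800) + (1.6800) = -13.9000
Denominator Σ(x_t−x̄)² = 24.7000
r_1 = -13.9000 / 24.7000 = -0.563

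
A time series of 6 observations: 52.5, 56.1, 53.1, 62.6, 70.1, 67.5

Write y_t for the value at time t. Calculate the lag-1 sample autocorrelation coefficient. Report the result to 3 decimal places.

0.492

Mean ȳ = (52.5 + 56.1 + 53.1 + 62.6 + 70.1 + 67.5)/6 = 60.3167
Deviations from mean: -7.8167, -4.2167, -7.2167, 2.2833, 9.7833, 7.1833
Numerator Σ_{t=1}^{5}(y_t−ȳ)(y_{t+1}−ȳ) = 139.5281
Denominator Σ(y_t−ȳ)² = 283.4883
r_1 = 139.5281 / 283.4883 = 0.492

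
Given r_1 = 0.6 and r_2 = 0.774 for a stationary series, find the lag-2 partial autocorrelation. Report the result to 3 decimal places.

φ_{22} = (r_2 − r_1²) / (1 − r_1²)
r_1² = (0.6)² = 0.36
Numerator = 0.774 − 0.3600 = 0.4140; denominator = 1 − 0.3600 = 0.6400
φ_{22} = 0.4140 / 0.6400 = 0.647

0.647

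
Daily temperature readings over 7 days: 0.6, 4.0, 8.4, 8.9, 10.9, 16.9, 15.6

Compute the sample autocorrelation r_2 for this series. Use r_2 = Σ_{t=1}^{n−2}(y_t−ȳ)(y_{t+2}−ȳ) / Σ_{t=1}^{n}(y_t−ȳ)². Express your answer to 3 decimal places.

0.076

Mean ȳ = (0.6 + 4.0 + 8.4 + 8.9 + 10.9 + 16.9 + 15.6)/7 = 9.3286
Numerator Σ_{t=1}^{5}(y_t−ȳ)(y_{t+2}−ȳ) = 15.5398
Denominator Σ(y_t−ȳ)² = 204.7543
r_2 = 15.5398 / 204.7543 = 0.076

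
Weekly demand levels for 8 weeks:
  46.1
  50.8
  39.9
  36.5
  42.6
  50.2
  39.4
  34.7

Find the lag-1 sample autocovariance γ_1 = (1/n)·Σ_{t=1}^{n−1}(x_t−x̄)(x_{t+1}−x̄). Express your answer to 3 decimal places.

3.034

Mean x̄ = (46.1 + 50.8 + 39.9 + 36.5 + 42.6 + 50.2 + 39.4 + 34.7)/8 = 42.5250
Σ_{t=1}^{7}(x_t−x̄)(x_{t+1}−x̄) = 24.2694
γ_1 = 24.2694 / 8 = 3.034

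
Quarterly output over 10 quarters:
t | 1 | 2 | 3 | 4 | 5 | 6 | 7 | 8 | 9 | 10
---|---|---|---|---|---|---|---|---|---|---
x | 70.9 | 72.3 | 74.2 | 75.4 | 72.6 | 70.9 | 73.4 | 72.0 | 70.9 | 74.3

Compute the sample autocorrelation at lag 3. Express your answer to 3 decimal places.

Mean x̄ = (70.9 + 72.3 + 74.2 + 75.4 + 72.6 + 70.9 + 73.4 + 72.0 + 70.9 + 74.3)/10 = 72.6900
Numerator Σ_{t=1}^{7}(x_t−x̄)(x_{t+3}−x̄) = -1.1853
Denominator Σ(x_t−x̄)² = 22.9690
r_3 = -1.1853 / 22.9690 = -0.052

-0.052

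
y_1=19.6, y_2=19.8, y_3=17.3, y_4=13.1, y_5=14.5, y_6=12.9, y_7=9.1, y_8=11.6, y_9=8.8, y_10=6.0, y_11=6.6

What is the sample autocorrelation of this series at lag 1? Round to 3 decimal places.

Mean ȳ = (19.6 + 19.8 + 17.3 + 13.1 + 14.5 + 12.9 + 9.1 + 11.6 + 8.8 + 6.0 + 6.6)/11 = 12.6636
Numerator Σ_{t=1}^{10}(y_t−ȳ)(y_{t+1}−ȳ) = 159.0550
Denominator Σ(y_t−ȳ)² = 234.0855
r_1 = 159.0550 / 234.0855 = 0.679

0.679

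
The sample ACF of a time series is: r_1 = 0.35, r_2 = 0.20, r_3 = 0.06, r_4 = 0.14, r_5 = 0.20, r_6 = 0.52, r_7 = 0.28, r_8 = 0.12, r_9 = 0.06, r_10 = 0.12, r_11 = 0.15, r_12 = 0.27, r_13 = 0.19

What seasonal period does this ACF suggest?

The largest autocorrelation is r_6 = 0.52; the remaining lags stay at or below 0.35. The elevated value at lag 1 (0.35), dropping to 0.20 at lag 2, reflects decaying short-term dependence rather than seasonality.
The dominant spike at lag 6 indicates a seasonal period of 6.

6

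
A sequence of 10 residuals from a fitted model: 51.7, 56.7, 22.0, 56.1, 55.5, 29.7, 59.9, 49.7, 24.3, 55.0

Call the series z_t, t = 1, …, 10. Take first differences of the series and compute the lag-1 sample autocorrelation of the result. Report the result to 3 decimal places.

-0.523

First differences Δz: 5.0, -34.7, 34.1, -0.6, -25.8, 30.2, -10.2, -25.4, 30.7
Mean of differences = 0.3667
Numerator Σ(Δz_t−Δz̄)(Δz_{t+1}−Δz̄) = -2957.9044
Denominator Σ(Δz_t−Δz̄)² = 5660.4200
r_1(Δz) = -2957.9044 / 5660.4200 = -0.523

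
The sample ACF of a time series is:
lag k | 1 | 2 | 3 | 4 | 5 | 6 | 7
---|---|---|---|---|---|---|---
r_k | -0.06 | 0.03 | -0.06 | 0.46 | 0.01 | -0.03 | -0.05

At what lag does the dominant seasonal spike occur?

The largest autocorrelation is r_4 = 0.46; the remaining lags stay at or below 0.03.
The dominant spike at lag 4 indicates a seasonal period of 4.

4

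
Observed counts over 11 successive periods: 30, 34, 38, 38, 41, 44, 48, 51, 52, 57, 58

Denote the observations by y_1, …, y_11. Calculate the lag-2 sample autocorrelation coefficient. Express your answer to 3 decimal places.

0.440

Mean ȳ = (30 + 34 + 38 + 38 + 41 + 44 + 48 + 51 + 52 + 57 + 58)/11 = 44.6364
Numerator Σ_{t=1}^{9}(y_t−ȳ)(y_{t+2}−ȳ) = 381.6446
Denominator Σ(y_t−ȳ)² = 866.5455
r_2 = 381.6446 / 866.5455 = 0.440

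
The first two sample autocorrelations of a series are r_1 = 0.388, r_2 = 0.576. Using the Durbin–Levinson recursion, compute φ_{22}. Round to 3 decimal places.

φ_{22} = (r_2 − r_1²) / (1 − r_1²)
r_1² = (0.388)² = 0.150544
Numerator = 0.576 − 0.1505 = 0.4255; denominator = 1 − 0.1505 = 0.8495
φ_{22} = 0.4255 / 0.8495 = 0.501

0.501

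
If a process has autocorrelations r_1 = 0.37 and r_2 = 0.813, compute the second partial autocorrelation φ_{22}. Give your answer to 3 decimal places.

φ_{22} = (r_2 − r_1²) / (1 − r_1²)
r_1² = (0.37)² = 0.1369
Numerator = 0.813 − 0.1369 = 0.6761; denominator = 1 − 0.1369 = 0.8631
φ_{22} = 0.6761 / 0.8631 = 0.783

0.783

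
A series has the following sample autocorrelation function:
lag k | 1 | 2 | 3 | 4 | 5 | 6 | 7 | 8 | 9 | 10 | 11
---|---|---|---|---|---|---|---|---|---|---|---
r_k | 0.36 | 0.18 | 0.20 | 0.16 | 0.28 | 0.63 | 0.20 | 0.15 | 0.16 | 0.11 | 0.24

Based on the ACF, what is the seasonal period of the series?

The largest autocorrelation is r_6 = 0.63; the remaining lags stay at or below 0.36. The elevated value at lag 1 (0.36), dropping to 0.18 at lag 2, reflects decaying short-term dependence rather than seasonality.
The dominant spike at lag 6 indicates a seasonal period of 6.

6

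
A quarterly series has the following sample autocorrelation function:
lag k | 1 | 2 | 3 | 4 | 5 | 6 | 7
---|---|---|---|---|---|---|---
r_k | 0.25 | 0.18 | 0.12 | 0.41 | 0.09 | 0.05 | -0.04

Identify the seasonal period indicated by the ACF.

The largest autocorrelation is r_4 = 0.41; the remaining lags stay at or below 0.25. The elevated value at lag 1 (0.25), dropping to 0.18 at lag 2, reflects decaying short-term dependence rather than seasonality.
The dominant spike at lag 4 indicates a seasonal period of 4.

4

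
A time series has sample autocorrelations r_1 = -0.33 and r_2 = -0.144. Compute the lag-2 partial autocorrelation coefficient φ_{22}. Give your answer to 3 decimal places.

-0.284

φ_{22} = (r_2 − r_1²) / (1 − r_1²)
r_1² = (-0.33)² = 0.1089
Numerator = -0.144 − 0.1089 = -0.2529; denominator = 1 − 0.1089 = 0.8911
φ_{22} = -0.2529 / 0.8911 = -0.284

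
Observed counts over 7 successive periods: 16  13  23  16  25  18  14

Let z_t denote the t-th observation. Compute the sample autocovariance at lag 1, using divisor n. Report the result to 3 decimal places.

-5.472

Mean z̄ = (16 + 13 + 23 + 16 + 25 + 18 + 14)/7 = 17.8571
Σ_{t=1}^{6}(z_t−z̄)(z_{t+1}−z̄) = -38.3061
γ_1 = -38.3061 / 7 = -5.472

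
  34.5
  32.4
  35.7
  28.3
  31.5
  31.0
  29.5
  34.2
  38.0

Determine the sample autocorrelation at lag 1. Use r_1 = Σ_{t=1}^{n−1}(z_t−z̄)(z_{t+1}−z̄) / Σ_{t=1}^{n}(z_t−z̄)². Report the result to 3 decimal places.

0.024

Mean z̄ = (34.5 + 32.4 + 35.7 + 28.3 + 31.5 + 31.0 + 29.5 + 34.2 + 38.0)/9 = 32.7889
Numerator Σ_{t=1}^{8}(z_t−z̄)(z_{t+1}−z̄) = 1.8221
Denominator Σ(z_t−z̄)² = 76.5289
r_1 = 1.8221 / 76.5289 = 0.024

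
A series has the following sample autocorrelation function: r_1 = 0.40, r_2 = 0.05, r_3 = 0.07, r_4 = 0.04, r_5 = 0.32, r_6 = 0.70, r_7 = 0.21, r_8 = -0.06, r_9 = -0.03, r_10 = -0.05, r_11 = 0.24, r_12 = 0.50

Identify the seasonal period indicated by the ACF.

6

The largest autocorrelation is r_6 = 0.70, with a weaker echo at lag 12 (0.50); the remaining lags stay at or below 0.40. The elevated value at lag 1 (0.40), dropping to 0.05 at lag 2, reflects decaying short-term dependence rather than seasonality.
The dominant spike at lag 6 indicates a seasonal period of 6.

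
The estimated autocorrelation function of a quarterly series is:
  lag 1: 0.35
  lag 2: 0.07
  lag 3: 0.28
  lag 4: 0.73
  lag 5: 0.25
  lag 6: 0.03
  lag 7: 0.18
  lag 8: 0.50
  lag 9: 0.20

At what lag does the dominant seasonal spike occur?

4

The largest autocorrelation is r_4 = 0.73, with a weaker echo at lag 8 (0.50); the remaining lags stay at or below 0.35. The elevated value at lag 1 (0.35), dropping to 0.07 at lag 2, reflects decaying short-term dependence rather than seasonality.
The dominant spike at lag 4 indicates a seasonal period of 4.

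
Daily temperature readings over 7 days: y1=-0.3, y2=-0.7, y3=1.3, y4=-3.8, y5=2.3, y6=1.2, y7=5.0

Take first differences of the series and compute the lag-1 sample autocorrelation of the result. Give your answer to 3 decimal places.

First differences Δy: -0.4, 2.0, -5.1, 6.1, -1.1, 3.8
Mean of differences = 0.8833
Numerator Σ(Δy_t−Δȳ)(Δy_{t+1}−Δȳ) = -55.4586
Denominator Σ(Δy_t−Δȳ)² = 78.3483
r_1(Δy) = -55.4586 / 78.3483 = -0.708

-0.708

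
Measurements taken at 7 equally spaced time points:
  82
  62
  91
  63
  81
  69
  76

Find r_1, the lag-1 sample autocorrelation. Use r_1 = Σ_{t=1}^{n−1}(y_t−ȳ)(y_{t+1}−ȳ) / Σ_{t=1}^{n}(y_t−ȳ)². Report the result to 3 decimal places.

-0.878

Mean ȳ = (82 + 62 + 91 + 63 + 81 + 69 + 76)/7 = 74.8571
Deviations from mean: 7.1429, -12.8571, 16.1429, -11.8571, 6.1429, -5.8571, 1.1429
Σ(y_t−ȳ)(y_{t+1}−ȳ) = (-91.8367) + (-207.5510) + (-191.4082) + (-72.8367) + (-35.9796) + (-6.6939) = -606.3061
Denominator Σ(y_t−ȳ)² = 690.8571
r_1 = -606.3061 / 690.8571 = -0.878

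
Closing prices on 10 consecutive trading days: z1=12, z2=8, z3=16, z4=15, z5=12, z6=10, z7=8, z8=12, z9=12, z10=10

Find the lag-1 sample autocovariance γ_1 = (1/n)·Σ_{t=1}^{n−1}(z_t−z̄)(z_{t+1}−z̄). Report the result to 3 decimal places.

Mean z̄ = (12 + 8 + 16 + 15 + 12 + 10 + 8 + 12 + 12 + 10)/10 = 11.5000
Σ_{t=1}^{9}(z_t−z̄)(z_{t+1}−z̄) = 2.2500
γ_1 = 2.2500 / 10 = 0.225

0.225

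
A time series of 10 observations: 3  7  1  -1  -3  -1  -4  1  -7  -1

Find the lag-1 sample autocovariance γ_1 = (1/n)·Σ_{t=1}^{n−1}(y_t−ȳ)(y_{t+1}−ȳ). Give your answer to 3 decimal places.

2.925

Mean ȳ = (3 + 7 + 1 − 1 − 3 − 1 − 4 + 1 − 7 − 1)/10 = -0.5000
Σ_{t=1}^{9}(y_t−ȳ)(y_{t+1}−ȳ) = 29.2500
γ_1 = 29.2500 / 10 = 2.925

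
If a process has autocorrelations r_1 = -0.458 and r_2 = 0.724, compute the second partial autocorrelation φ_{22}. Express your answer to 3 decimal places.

φ_{22} = (r_2 − r_1²) / (1 − r_1²)
r_1² = (-0.458)² = 0.209764
Numerator = 0.724 − 0.2098 = 0.5142; denominator = 1 − 0.2098 = 0.7902
φ_{22} = 0.5142 / 0.7902 = 0.651

0.651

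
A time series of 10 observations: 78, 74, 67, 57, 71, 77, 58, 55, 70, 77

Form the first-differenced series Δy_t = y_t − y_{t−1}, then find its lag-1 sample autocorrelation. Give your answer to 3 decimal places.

First differences Δy: -4, -7, -10, 14, 6, -19, -3, 15, 7
Mean of differences = -0.1111
Numerator Σ(Δy_t−Δȳ)(Δy_{t+1}−Δȳ) = 44.5432
Denominator Σ(Δy_t−Δȳ)² = 1040.8889
r_1(Δy) = 44.5432 / 1040.8889 = 0.043

0.043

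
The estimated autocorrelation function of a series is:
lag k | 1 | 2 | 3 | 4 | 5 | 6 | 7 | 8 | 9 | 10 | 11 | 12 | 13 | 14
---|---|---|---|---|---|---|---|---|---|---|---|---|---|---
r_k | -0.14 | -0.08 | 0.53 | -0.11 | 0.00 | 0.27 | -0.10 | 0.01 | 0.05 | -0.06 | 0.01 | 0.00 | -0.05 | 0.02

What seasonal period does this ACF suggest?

3

The largest autocorrelation is r_3 = 0.53, with a weaker echo at lag 6 (0.27); the remaining lags stay at or below 0.05.
The dominant spike at lag 3 indicates a seasonal period of 3.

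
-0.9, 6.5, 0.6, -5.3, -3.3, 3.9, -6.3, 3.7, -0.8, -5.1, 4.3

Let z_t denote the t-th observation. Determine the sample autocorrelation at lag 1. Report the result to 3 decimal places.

Mean z̄ = (-0.9 + 6.5 + 0.6 − 5.3 − 3.3 + 3.9 − 6.3 + 3.7 − 0.8 − 5.1 + 4.3)/11 = -0.2455
Numerator Σ_{t=1}^{10}(z_t−z̄)(z_{t+1}−z̄) = -70.7575
Denominator Σ(z_t−z̄)² = 195.4673
r_1 = -70.7575 / 195.4673 = -0.362

-0.362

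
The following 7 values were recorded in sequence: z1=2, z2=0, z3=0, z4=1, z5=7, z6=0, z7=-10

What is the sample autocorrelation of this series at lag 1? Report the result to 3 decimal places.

Mean z̄ = (2 + 0 + 0 + 1 + 7 + 0 − 10)/7 = 0.0000
Deviations from mean: 2.0000, 0.0000, 0.0000, 1.0000, 7.0000, 0.0000, -10.0000
Numerator Σ_{t=1}^{6}(z_t−z̄)(z_{t+1}−z̄) = 7.0000
Denominator Σ(z_t−z̄)² = 154.0000
r_1 = 7.0000 / 154.0000 = 0.045

0.045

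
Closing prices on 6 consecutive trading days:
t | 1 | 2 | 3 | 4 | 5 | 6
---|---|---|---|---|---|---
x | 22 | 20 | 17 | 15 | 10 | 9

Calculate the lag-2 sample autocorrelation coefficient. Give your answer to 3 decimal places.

0.018

Mean x̄ = (22 + 20 + 17 + 15 + 10 + 9)/6 = 15.5000
Σ(x_t−x̄)(x_{t+2}−x̄) = (9.7500) + (-2.2500) + (-8.2500) + (3.2500) = 2.5000
Denominator Σ(x_t−x̄)² = 137.5000
r_2 = 2.5000 / 137.5000 = 0.018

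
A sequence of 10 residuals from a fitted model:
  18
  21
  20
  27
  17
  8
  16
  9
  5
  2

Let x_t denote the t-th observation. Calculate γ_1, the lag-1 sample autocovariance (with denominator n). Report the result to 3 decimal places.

Mean x̄ = (18 + 21 + 20 + 27 + 17 + 8 + 16 + 9 + 5 + 2)/10 = 14.3000
Σ_{t=1}^{9}(x_t−x̄)(x_{t+1}−x̄) = 296.6100
γ_1 = 296.6100 / 10 = 29.661

29.661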